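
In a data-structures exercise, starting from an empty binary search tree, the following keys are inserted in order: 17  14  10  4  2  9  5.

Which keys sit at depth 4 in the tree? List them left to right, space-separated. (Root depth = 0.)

2 9

17: root
14: left child of 17 (depth 1)
10: left child of 14 (depth 2)
4: left child of 10 (depth 3)
2: left child of 4 (depth 4)
9: right child of 4 (depth 4)
5: left child of 9 (depth 5)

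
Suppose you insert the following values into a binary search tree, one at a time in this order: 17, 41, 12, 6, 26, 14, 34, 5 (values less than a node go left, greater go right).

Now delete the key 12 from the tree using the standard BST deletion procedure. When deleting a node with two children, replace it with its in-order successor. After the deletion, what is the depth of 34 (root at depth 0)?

17: root
41: right child of 17 (depth 1)
12: left child of 17 (depth 1)
6: left child of 12 (depth 2)
26: left child of 41 (depth 2)
14: right child of 12 (depth 2)
34: right child of 26 (depth 3)
5: left child of 6 (depth 3)

Delete 12 (two children — replace with in-order successor).
After deletion, path to 34: 17 → 41 → 26 → 34.

3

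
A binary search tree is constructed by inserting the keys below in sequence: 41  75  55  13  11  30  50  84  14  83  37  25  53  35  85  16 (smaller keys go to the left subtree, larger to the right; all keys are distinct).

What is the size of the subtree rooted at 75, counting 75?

41: root
75: right child of 41 (depth 1)
55: left child of 75 (depth 2)
13: left child of 41 (depth 1)
11: left child of 13 (depth 2)
30: right child of 13 (depth 2)
50: left child of 55 (depth 3)
84: right child of 75 (depth 2)
14: left child of 30 (depth 3)
83: left child of 84 (depth 3)
37: right child of 30 (depth 3)
25: right child of 14 (depth 4)
53: right child of 50 (depth 4)
35: left child of 37 (depth 4)
85: right child of 84 (depth 3)
16: left child of 25 (depth 5)

Subtree rooted at 75 contains: 75, 55, 50, 53, 84, 83, 85 — 7 nodes.

7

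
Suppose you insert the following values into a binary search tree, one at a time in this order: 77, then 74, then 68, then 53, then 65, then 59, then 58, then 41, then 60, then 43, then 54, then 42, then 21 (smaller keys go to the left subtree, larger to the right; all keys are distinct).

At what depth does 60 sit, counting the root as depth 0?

Resulting structure (node: left, right):
  77: L=74, R=–
  74: L=68, R=–
  68: L=53, R=–
  53: L=41, R=65
  65: L=59, R=–
  59: L=58, R=60
  58: L=54, R=–
  41: L=21, R=43
  60: L=–, R=–
  43: L=42, R=–
  54: L=–, R=–
  42: L=–, R=–
  21: L=–, R=–

Path to 60: 77 → 74 → 68 → 53 → 65 → 59 → 60, which is 6 edges.

6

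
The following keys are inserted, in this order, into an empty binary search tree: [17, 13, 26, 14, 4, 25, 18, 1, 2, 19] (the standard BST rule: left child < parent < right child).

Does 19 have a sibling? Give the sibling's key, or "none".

17: root
13: left child of 17 (depth 1)
26: right child of 17 (depth 1)
14: right child of 13 (depth 2)
4: left child of 13 (depth 2)
25: left child of 26 (depth 2)
18: left child of 25 (depth 3)
1: left child of 4 (depth 3)
2: right child of 1 (depth 4)
19: right child of 18 (depth 4)

19's parent is 18, which has only one child.

none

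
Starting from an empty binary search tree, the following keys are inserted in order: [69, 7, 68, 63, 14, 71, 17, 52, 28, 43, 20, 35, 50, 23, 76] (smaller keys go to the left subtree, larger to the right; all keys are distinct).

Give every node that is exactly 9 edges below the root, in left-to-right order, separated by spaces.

69: root
7: left child of 69 (depth 1)
68: right child of 7 (depth 2)
63: left child of 68 (depth 3)
14: left child of 63 (depth 4)
71: right child of 69 (depth 1)
17: right child of 14 (depth 5)
52: right child of 17 (depth 6)
28: left child of 52 (depth 7)
43: right child of 28 (depth 8)
20: left child of 28 (depth 8)
35: left child of 43 (depth 9)
50: right child of 43 (depth 9)
23: right child of 20 (depth 9)
76: right child of 71 (depth 2)

23 35 50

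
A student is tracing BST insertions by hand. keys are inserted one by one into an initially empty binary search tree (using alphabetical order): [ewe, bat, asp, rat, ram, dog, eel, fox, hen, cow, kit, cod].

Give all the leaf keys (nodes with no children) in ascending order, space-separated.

asp cod eel kit

ewe: root
bat: left child of ewe (depth 1)
asp: left child of bat (depth 2)
rat: right child of ewe (depth 1)
ram: left child of rat (depth 2)
dog: right child of bat (depth 2)
eel: right child of dog (depth 3)
fox: left child of ram (depth 3)
hen: right child of fox (depth 4)
cow: left child of dog (depth 3)
kit: right child of hen (depth 5)
cod: left child of cow (depth 4)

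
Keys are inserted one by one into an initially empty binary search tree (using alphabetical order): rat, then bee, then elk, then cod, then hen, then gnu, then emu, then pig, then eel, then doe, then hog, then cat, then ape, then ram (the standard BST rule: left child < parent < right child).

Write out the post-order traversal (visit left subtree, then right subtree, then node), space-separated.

Resulting structure (node: left, right):
  rat: L=bee, R=–
  bee: L=ape, R=elk
  elk: L=cod, R=hen
  cod: L=cat, R=eel
  hen: L=gnu, R=pig
  gnu: L=emu, R=–
  emu: L=–, R=–
  pig: L=hog, R=ram
  eel: L=doe, R=–
  doe: L=–, R=–
  hog: L=–, R=–
  cat: L=–, R=–
  ape: L=–, R=–
  ram: L=–, R=–

ape cat doe eel cod emu gnu hog ram pig hen elk bee rat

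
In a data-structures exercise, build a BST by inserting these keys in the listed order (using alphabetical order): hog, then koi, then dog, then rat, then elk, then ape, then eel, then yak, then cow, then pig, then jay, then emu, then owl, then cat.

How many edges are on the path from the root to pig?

Insert hog: tree is empty, so hog becomes the root.
Insert koi: koi > hog → go right. Place as right child of hog.
Insert dog: dog < hog → go left. Place as left child of hog.
Insert rat: rat > hog → go right; rat > koi → go right. Place as right child of koi.
Insert elk: elk < hog → go left; elk > dog → go right. Place as right child of dog.
Insert ape: ape < hog → go left; ape < dog → go left. Place as left child of dog.
Insert eel: eel < hog → go left; eel > dog → go right; eel < elk → go left. Place as left child of elk.
Insert yak: yak > hog → go right; yak > koi → go right; yak > rat → go right. Place as right child of rat.
Insert cow: cow < hog → go left; cow < dog → go left; cow > ape → go right. Place as right child of ape.
Insert pig: pig > hog → go right; pig > koi → go right; pig < rat → go left. Place as left child of rat.
Insert jay: jay > hog → go right; jay < koi → go left. Place as left child of koi.
Insert emu: emu < hog → go left; emu > dog → go right; emu > elk → go right. Place as right child of elk.
Insert owl: owl > hog → go right; owl > koi → go right; owl < rat → go left; owl < pig → go left. Place as left child of pig.
Insert cat: cat < hog → go left; cat < dog → go left; cat > ape → go right; cat < cow → go left. Place as left child of cow.

Path to pig: hog → koi → rat → pig, which is 3 edges.

3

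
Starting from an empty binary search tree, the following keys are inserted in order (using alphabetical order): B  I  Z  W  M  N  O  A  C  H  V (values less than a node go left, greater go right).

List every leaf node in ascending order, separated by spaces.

A H V

B: root
I: right child of B (depth 1)
Z: right child of I (depth 2)
W: left child of Z (depth 3)
M: left child of W (depth 4)
N: right child of M (depth 5)
O: right child of N (depth 6)
A: left child of B (depth 1)
C: left child of I (depth 2)
H: right child of C (depth 3)
V: right child of O (depth 7)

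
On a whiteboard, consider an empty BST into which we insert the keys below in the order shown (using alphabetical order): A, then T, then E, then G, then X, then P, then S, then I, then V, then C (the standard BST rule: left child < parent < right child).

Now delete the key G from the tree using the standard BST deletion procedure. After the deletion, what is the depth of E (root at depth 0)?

Insert A: tree is empty, so A becomes the root.
Insert T: T > A → go right. Place as right child of A.
Insert E: E > A → go right; E < T → go left. Place as left child of T.
Insert G: G > A → go right; G < T → go left; G > E → go right. Place as right child of E.
Insert X: X > A → go right; X > T → go right. Place as right child of T.
Insert P: P > A → go right; P < T → go left; P > E → go right; P > G → go right. Place as right child of G.
Insert S: S > A → go right; S < T → go left; S > E → go right; S > G → go right; S > P → go right. Place as right child of P.
Insert I: I > A → go right; I < T → go left; I > E → go right; I > G → go right; I < P → go left. Place as left child of P.
Insert V: V > A → go right; V > T → go right; V < X → go left. Place as left child of X.
Insert C: C > A → go right; C < T → go left; C < E → go left. Place as left child of E.

Delete G (at most one child — splice it out).
After deletion, path to E: A → T → E.

2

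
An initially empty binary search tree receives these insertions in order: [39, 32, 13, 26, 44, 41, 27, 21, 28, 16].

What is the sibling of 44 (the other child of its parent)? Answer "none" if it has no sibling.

32

Resulting structure (node: left, right):
  39: L=32, R=44
  32: L=13, R=–
  13: L=–, R=26
  26: L=21, R=27
  44: L=41, R=–
  41: L=–, R=–
  27: L=–, R=28
  21: L=16, R=–
  28: L=–, R=–
  16: L=–, R=–

44's parent is 39; the other child of 39 is 32.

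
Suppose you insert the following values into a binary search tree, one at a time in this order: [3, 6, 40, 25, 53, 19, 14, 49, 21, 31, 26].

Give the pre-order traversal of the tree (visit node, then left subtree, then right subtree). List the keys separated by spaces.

3 6 40 25 19 14 21 31 26 53 49

Resulting structure (node: left, right):
  3: L=–, R=6
  6: L=–, R=40
  40: L=25, R=53
  25: L=19, R=31
  53: L=49, R=–
  19: L=14, R=21
  14: L=–, R=–
  49: L=–, R=–
  21: L=–, R=–
  31: L=26, R=–
  26: L=–, R=–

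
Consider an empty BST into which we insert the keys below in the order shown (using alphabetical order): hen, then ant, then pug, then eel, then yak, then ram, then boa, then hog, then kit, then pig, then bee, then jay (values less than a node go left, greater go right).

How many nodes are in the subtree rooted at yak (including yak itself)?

2

Insert hen: tree is empty, so hen becomes the root.
Insert ant: ant < hen → go left. Place as left child of hen.
Insert pug: pug > hen → go right. Place as right child of hen.
Insert eel: eel < hen → go left; eel > ant → go right. Place as right child of ant.
Insert yak: yak > hen → go right; yak > pug → go right. Place as right child of pug.
Insert ram: ram > hen → go right; ram > pug → go right; ram < yak → go left. Place as left child of yak.
Insert boa: boa < hen → go left; boa > ant → go right; boa < eel → go left. Place as left child of eel.
Insert hog: hog > hen → go right; hog < pug → go left. Place as left child of pug.
Insert kit: kit > hen → go right; kit < pug → go left; kit > hog → go right. Place as right child of hog.
Insert pig: pig > hen → go right; pig < pug → go left; pig > hog → go right; pig > kit → go right. Place as right child of kit.
Insert bee: bee < hen → go left; bee > ant → go right; bee < eel → go left; bee < boa → go left. Place as left child of boa.
Insert jay: jay > hen → go right; jay < pug → go left; jay > hog → go right; jay < kit → go left. Place as left child of kit.

Subtree rooted at yak contains: yak, ram — 2 nodes.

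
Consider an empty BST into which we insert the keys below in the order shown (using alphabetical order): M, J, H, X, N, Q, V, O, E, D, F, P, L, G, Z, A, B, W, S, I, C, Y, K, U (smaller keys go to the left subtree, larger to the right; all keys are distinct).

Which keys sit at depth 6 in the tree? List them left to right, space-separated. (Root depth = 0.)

B U

M: root
J: left child of M (depth 1)
H: left child of J (depth 2)
X: right child of M (depth 1)
N: left child of X (depth 2)
Q: right child of N (depth 3)
V: right child of Q (depth 4)
O: left child of Q (depth 4)
E: left child of H (depth 3)
D: left child of E (depth 4)
F: right child of E (depth 4)
P: right child of O (depth 5)
L: right child of J (depth 2)
G: right child of F (depth 5)
Z: right child of X (depth 2)
A: left child of D (depth 5)
B: right child of A (depth 6)
W: right child of V (depth 5)
S: left child of V (depth 5)
I: right child of H (depth 3)
C: right child of B (depth 7)
Y: left child of Z (depth 3)
K: left child of L (depth 3)
U: right child of S (depth 6)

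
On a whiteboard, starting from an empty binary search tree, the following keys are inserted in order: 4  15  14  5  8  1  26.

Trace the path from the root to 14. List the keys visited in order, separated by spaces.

Insert 4: tree is empty, so 4 becomes the root.
Insert 15: 15 > 4 → go right. Place as right child of 4.
Insert 14: 14 > 4 → go right; 14 < 15 → go left. Place as left child of 15.
Insert 5: 5 > 4 → go right; 5 < 15 → go left; 5 < 14 → go left. Place as left child of 14.
Insert 8: 8 > 4 → go right; 8 < 15 → go left; 8 < 14 → go left; 8 > 5 → go right. Place as right child of 5.
Insert 1: 1 < 4 → go left. Place as left child of 4.
Insert 26: 26 > 4 → go right; 26 > 15 → go right. Place as right child of 15.

4 15 14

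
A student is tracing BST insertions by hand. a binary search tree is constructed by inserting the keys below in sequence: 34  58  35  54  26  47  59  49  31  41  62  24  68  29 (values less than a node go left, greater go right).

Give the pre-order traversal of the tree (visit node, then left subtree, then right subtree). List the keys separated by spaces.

34 26 24 31 29 58 35 54 47 41 49 59 62 68

Resulting structure (node: left, right):
  34: L=26, R=58
  58: L=35, R=59
  35: L=–, R=54
  54: L=47, R=–
  26: L=24, R=31
  47: L=41, R=49
  59: L=–, R=62
  49: L=–, R=–
  31: L=29, R=–
  41: L=–, R=–
  62: L=–, R=68
  24: L=–, R=–
  68: L=–, R=–
  29: L=–, R=–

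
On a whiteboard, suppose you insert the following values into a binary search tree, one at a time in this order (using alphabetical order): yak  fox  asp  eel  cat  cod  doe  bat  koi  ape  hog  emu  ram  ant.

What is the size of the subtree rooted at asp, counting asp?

Resulting structure (node: left, right):
  yak: L=fox, R=–
  fox: L=asp, R=koi
  asp: L=ape, R=eel
  eel: L=cat, R=emu
  cat: L=bat, R=cod
  cod: L=–, R=doe
  doe: L=–, R=–
  bat: L=–, R=–
  koi: L=hog, R=ram
  ape: L=ant, R=–
  hog: L=–, R=–
  emu: L=–, R=–
  ram: L=–, R=–
  ant: L=–, R=–

Subtree rooted at asp contains: asp, ape, ant, eel, cat, bat, cod, doe, emu — 9 nodes.

9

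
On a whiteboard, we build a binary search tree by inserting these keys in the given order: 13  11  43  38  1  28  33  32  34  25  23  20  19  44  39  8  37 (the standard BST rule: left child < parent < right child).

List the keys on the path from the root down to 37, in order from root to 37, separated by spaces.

Resulting structure (node: left, right):
  13: L=11, R=43
  11: L=1, R=–
  43: L=38, R=44
  38: L=28, R=39
  1: L=–, R=8
  28: L=25, R=33
  33: L=32, R=34
  32: L=–, R=–
  34: L=–, R=37
  25: L=23, R=–
  23: L=20, R=–
  20: L=19, R=–
  19: L=–, R=–
  44: L=–, R=–
  39: L=–, R=–
  8: L=–, R=–
  37: L=–, R=–

13 43 38 28 33 34 37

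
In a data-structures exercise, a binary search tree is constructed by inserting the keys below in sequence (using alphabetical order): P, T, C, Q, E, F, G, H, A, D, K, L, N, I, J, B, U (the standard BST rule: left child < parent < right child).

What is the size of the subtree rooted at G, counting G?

Insert P: tree is empty, so P becomes the root.
Insert T: T > P → go right. Place as right child of P.
Insert C: C < P → go left. Place as left child of P.
Insert Q: Q > P → go right; Q < T → go left. Place as left child of T.
Insert E: E < P → go left; E > C → go right. Place as right child of C.
Insert F: F < P → go left; F > C → go right; F > E → go right. Place as right child of E.
Insert G: G < P → go left; G > C → go right; G > E → go right; G > F → go right. Place as right child of F.
Insert H: H < P → go left; H > C → go right; H > E → go right; H > F → go right; H > G → go right. Place as right child of G.
Insert A: A < P → go left; A < C → go left. Place as left child of C.
Insert D: D < P → go left; D > C → go right; D < E → go left. Place as left child of E.
Insert K: K < P → go left; K > C → go right; K > E → go right; K > F → go right; K > G → go right; K > H → go right. Place as right child of H.
Insert L: L < P → go left; L > C → go right; L > E → go right; L > F → go right; L > G → go right; L > H → go right; L > K → go right. Place as right child of K.
Insert N: N < P → go left; N > C → go right; N > E → go right; N > F → go right; N > G → go right; N > H → go right; N > K → go right; N > L → go right. Place as right child of L.
Insert I: I < P → go left; I > C → go right; I > E → go right; I > F → go right; I > G → go right; I > H → go right; I < K → go left. Place as left child of K.
Insert J: J < P → go left; J > C → go right; J > E → go right; J > F → go right; J > G → go right; J > H → go right; J < K → go left; J > I → go right. Place as right child of I.
Insert B: B < P → go left; B < C → go left; B > A → go right. Place as right child of A.
Insert U: U > P → go right; U > T → go right. Place as right child of T.

Subtree rooted at G contains: G, H, K, I, J, L, N — 7 nodes.

7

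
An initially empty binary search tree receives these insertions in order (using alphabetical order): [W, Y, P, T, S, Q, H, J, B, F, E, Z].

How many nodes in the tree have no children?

4

Insert W: tree is empty, so W becomes the root.
Insert Y: Y > W → go right. Place as right child of W.
Insert P: P < W → go left. Place as left child of W.
Insert T: T < W → go left; T > P → go right. Place as right child of P.
Insert S: S < W → go left; S > P → go right; S < T → go left. Place as left child of T.
Insert Q: Q < W → go left; Q > P → go right; Q < T → go left; Q < S → go left. Place as left child of S.
Insert H: H < W → go left; H < P → go left. Place as left child of P.
Insert J: J < W → go left; J < P → go left; J > H → go right. Place as right child of H.
Insert B: B < W → go left; B < P → go left; B < H → go left. Place as left child of H.
Insert F: F < W → go left; F < P → go left; F < H → go left; F > B → go right. Place as right child of B.
Insert E: E < W → go left; E < P → go left; E < H → go left; E > B → go right; E < F → go left. Place as left child of F.
Insert Z: Z > W → go right; Z > Y → go right. Place as right child of Y.

Leaves: E, J, Q, Z — 4 in total.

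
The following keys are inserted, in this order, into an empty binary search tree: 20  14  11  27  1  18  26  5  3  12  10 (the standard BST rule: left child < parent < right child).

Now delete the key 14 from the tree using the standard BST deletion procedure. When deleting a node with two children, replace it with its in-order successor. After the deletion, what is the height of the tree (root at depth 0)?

20: root
14: left child of 20 (depth 1)
11: left child of 14 (depth 2)
27: right child of 20 (depth 1)
1: left child of 11 (depth 3)
18: right child of 14 (depth 2)
26: left child of 27 (depth 2)
5: right child of 1 (depth 4)
3: left child of 5 (depth 5)
12: right child of 11 (depth 3)
10: right child of 5 (depth 5)

Delete 14 (two children — replace with in-order successor).
After deletion, deepest node is 3 at depth 5.

5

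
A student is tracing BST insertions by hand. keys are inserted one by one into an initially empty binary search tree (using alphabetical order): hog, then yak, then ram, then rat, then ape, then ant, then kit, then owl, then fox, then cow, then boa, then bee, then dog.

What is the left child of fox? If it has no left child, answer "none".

cow

Resulting structure (node: left, right):
  hog: L=ape, R=yak
  yak: L=ram, R=–
  ram: L=kit, R=rat
  rat: L=–, R=–
  ape: L=ant, R=fox
  ant: L=–, R=–
  kit: L=–, R=owl
  owl: L=–, R=–
  fox: L=cow, R=–
  cow: L=boa, R=dog
  boa: L=bee, R=–
  bee: L=–, R=–
  dog: L=–, R=–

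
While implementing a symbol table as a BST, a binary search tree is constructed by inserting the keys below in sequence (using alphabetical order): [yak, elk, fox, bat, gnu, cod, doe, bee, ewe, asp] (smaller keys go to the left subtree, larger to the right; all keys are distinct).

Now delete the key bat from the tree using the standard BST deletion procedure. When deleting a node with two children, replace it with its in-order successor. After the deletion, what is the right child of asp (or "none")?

yak: root
elk: left child of yak (depth 1)
fox: right child of elk (depth 2)
bat: left child of elk (depth 2)
gnu: right child of fox (depth 3)
cod: right child of bat (depth 3)
doe: right child of cod (depth 4)
bee: left child of cod (depth 4)
ewe: left child of fox (depth 3)
asp: left child of bat (depth 3)

Delete bat (two children — replace with in-order successor).
After deletion, asp's right child: none.

none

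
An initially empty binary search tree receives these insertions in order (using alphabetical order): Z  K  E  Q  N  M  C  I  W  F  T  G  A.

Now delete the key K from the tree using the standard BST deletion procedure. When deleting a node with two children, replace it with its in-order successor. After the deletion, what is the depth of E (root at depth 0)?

Z: root
K: left child of Z (depth 1)
E: left child of K (depth 2)
Q: right child of K (depth 2)
N: left child of Q (depth 3)
M: left child of N (depth 4)
C: left child of E (depth 3)
I: right child of E (depth 3)
W: right child of Q (depth 3)
F: left child of I (depth 4)
T: left child of W (depth 4)
G: right child of F (depth 5)
A: left child of C (depth 4)

Delete K (two children — replace with in-order successor).
After deletion, path to E: Z → M → E.

2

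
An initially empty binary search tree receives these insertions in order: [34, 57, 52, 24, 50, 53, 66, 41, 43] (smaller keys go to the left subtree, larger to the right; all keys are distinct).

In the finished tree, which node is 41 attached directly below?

50

Resulting structure (node: left, right):
  34: L=24, R=57
  57: L=52, R=66
  52: L=50, R=53
  24: L=–, R=–
  50: L=41, R=–
  53: L=–, R=–
  66: L=–, R=–
  41: L=–, R=43
  43: L=–, R=–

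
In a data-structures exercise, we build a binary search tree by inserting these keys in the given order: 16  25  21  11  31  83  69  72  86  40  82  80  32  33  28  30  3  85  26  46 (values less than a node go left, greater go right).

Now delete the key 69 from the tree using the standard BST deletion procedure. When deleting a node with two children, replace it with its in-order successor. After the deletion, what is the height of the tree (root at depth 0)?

7

Insert 16: tree is empty, so 16 becomes the root.
Insert 25: 25 > 16 → go right. Place as right child of 16.
Insert 21: 21 > 16 → go right; 21 < 25 → go left. Place as left child of 25.
Insert 11: 11 < 16 → go left. Place as left child of 16.
Insert 31: 31 > 16 → go right; 31 > 25 → go right. Place as right child of 25.
Insert 83: 83 > 16 → go right; 83 > 25 → go right; 83 > 31 → go right. Place as right child of 31.
Insert 69: 69 > 16 → go right; 69 > 25 → go right; 69 > 31 → go right; 69 < 83 → go left. Place as left child of 83.
Insert 72: 72 > 16 → go right; 72 > 25 → go right; 72 > 31 → go right; 72 < 83 → go left; 72 > 69 → go right. Place as right child of 69.
Insert 86: 86 > 16 → go right; 86 > 25 → go right; 86 > 31 → go right; 86 > 83 → go right. Place as right child of 83.
Insert 40: 40 > 16 → go right; 40 > 25 → go right; 40 > 31 → go right; 40 < 83 → go left; 40 < 69 → go left. Place as left child of 69.
Insert 82: 82 > 16 → go right; 82 > 25 → go right; 82 > 31 → go right; 82 < 83 → go left; 82 > 69 → go right; 82 > 72 → go right. Place as right child of 72.
Insert 80: 80 > 16 → go right; 80 > 25 → go right; 80 > 31 → go right; 80 < 83 → go left; 80 > 69 → go right; 80 > 72 → go right; 80 < 82 → go left. Place as left child of 82.
Insert 32: 32 > 16 → go right; 32 > 25 → go right; 32 > 31 → go right; 32 < 83 → go left; 32 < 69 → go left; 32 < 40 → go left. Place as left child of 40.
Insert 33: 33 > 16 → go right; 33 > 25 → go right; 33 > 31 → go right; 33 < 83 → go left; 33 < 69 → go left; 33 < 40 → go left; 33 > 32 → go right. Place as right child of 32.
Insert 28: 28 > 16 → go right; 28 > 25 → go right; 28 < 31 → go left. Place as left child of 31.
Insert 30: 30 > 16 → go right; 30 > 25 → go right; 30 < 31 → go left; 30 > 28 → go right. Place as right child of 28.
Insert 3: 3 < 16 → go left; 3 < 11 → go left. Place as left child of 11.
Insert 85: 85 > 16 → go right; 85 > 25 → go right; 85 > 31 → go right; 85 > 83 → go right; 85 < 86 → go left. Place as left child of 86.
Insert 26: 26 > 16 → go right; 26 > 25 → go right; 26 < 31 → go left; 26 < 28 → go left. Place as left child of 28.
Insert 46: 46 > 16 → go right; 46 > 25 → go right; 46 > 31 → go right; 46 < 83 → go left; 46 < 69 → go left; 46 > 40 → go right. Place as right child of 40.

Delete 69 (two children — replace with in-order successor).
After deletion, deepest node is 33 at depth 7.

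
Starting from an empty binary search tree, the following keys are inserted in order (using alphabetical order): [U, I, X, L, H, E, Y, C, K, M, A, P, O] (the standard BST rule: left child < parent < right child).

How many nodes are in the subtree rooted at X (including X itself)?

Insert U: tree is empty, so U becomes the root.
Insert I: I < U → go left. Place as left child of U.
Insert X: X > U → go right. Place as right child of U.
Insert L: L < U → go left; L > I → go right. Place as right child of I.
Insert H: H < U → go left; H < I → go left. Place as left child of I.
Insert E: E < U → go left; E < I → go left; E < H → go left. Place as left child of H.
Insert Y: Y > U → go right; Y > X → go right. Place as right child of X.
Insert C: C < U → go left; C < I → go left; C < H → go left; C < E → go left. Place as left child of E.
Insert K: K < U → go left; K > I → go right; K < L → go left. Place as left child of L.
Insert M: M < U → go left; M > I → go right; M > L → go right. Place as right child of L.
Insert A: A < U → go left; A < I → go left; A < H → go left; A < E → go left; A < C → go left. Place as left child of C.
Insert P: P < U → go left; P > I → go right; P > L → go right; P > M → go right. Place as right child of M.
Insert O: O < U → go left; O > I → go right; O > L → go right; O > M → go right; O < P → go left. Place as left child of P.

Subtree rooted at X contains: X, Y — 2 nodes.

2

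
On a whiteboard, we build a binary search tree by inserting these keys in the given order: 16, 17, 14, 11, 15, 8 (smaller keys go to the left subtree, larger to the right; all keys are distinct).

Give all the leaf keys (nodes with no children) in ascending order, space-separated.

8 15 17

16: root
17: right child of 16 (depth 1)
14: left child of 16 (depth 1)
11: left child of 14 (depth 2)
15: right child of 14 (depth 2)
8: left child of 11 (depth 3)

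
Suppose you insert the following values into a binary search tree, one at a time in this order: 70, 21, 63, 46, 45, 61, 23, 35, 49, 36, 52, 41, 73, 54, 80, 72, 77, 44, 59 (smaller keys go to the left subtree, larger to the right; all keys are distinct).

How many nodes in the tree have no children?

70: root
21: left child of 70 (depth 1)
63: right child of 21 (depth 2)
46: left child of 63 (depth 3)
45: left child of 46 (depth 4)
61: right child of 46 (depth 4)
23: left child of 45 (depth 5)
35: right child of 23 (depth 6)
49: left child of 61 (depth 5)
36: right child of 35 (depth 7)
52: right child of 49 (depth 6)
41: right child of 36 (depth 8)
73: right child of 70 (depth 1)
54: right child of 52 (depth 7)
80: right child of 73 (depth 2)
72: left child of 73 (depth 2)
77: left child of 80 (depth 3)
44: right child of 41 (depth 9)
59: right child of 54 (depth 8)

Leaves: 44, 59, 72, 77 — 4 in total.

4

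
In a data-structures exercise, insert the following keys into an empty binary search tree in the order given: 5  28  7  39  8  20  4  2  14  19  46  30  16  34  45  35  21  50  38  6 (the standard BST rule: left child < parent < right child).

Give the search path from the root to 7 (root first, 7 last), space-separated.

5 28 7

Resulting structure (node: left, right):
  5: L=4, R=28
  28: L=7, R=39
  7: L=6, R=8
  39: L=30, R=46
  8: L=–, R=20
  20: L=14, R=21
  4: L=2, R=–
  2: L=–, R=–
  14: L=–, R=19
  19: L=16, R=–
  46: L=45, R=50
  30: L=–, R=34
  16: L=–, R=–
  34: L=–, R=35
  45: L=–, R=–
  35: L=–, R=38
  21: L=–, R=–
  50: L=–, R=–
  38: L=–, R=–
  6: L=–, R=–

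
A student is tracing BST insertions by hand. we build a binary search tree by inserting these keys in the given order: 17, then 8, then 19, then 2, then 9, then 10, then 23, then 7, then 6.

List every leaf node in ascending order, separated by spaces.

6 10 23

Insert 17: tree is empty, so 17 becomes the root.
Insert 8: 8 < 17 → go left. Place as left child of 17.
Insert 19: 19 > 17 → go right. Place as right child of 17.
Insert 2: 2 < 17 → go left; 2 < 8 → go left. Place as left child of 8.
Insert 9: 9 < 17 → go left; 9 > 8 → go right. Place as right child of 8.
Insert 10: 10 < 17 → go left; 10 > 8 → go right; 10 > 9 → go right. Place as right child of 9.
Insert 23: 23 > 17 → go right; 23 > 19 → go right. Place as right child of 19.
Insert 7: 7 < 17 → go left; 7 < 8 → go left; 7 > 2 → go right. Place as right child of 2.
Insert 6: 6 < 17 → go left; 6 < 8 → go left; 6 > 2 → go right; 6 < 7 → go left. Place as left child of 7.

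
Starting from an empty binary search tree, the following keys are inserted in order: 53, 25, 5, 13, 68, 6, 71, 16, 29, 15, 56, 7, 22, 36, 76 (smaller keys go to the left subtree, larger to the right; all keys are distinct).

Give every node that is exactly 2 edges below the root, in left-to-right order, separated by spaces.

5 29 56 71

Insert 53: tree is empty, so 53 becomes the root.
Insert 25: 25 < 53 → go left. Place as left child of 53.
Insert 5: 5 < 53 → go left; 5 < 25 → go left. Place as left child of 25.
Insert 13: 13 < 53 → go left; 13 < 25 → go left; 13 > 5 → go right. Place as right child of 5.
Insert 68: 68 > 53 → go right. Place as right child of 53.
Insert 6: 6 < 53 → go left; 6 < 25 → go left; 6 > 5 → go right; 6 < 13 → go left. Place as left child of 13.
Insert 71: 71 > 53 → go right; 71 > 68 → go right. Place as right child of 68.
Insert 16: 16 < 53 → go left; 16 < 25 → go left; 16 > 5 → go right; 16 > 13 → go right. Place as right child of 13.
Insert 29: 29 < 53 → go left; 29 > 25 → go right. Place as right child of 25.
Insert 15: 15 < 53 → go left; 15 < 25 → go left; 15 > 5 → go right; 15 > 13 → go right; 15 < 16 → go left. Place as left child of 16.
Insert 56: 56 > 53 → go right; 56 < 68 → go left. Place as left child of 68.
Insert 7: 7 < 53 → go left; 7 < 25 → go left; 7 > 5 → go right; 7 < 13 → go left; 7 > 6 → go right. Place as right child of 6.
Insert 22: 22 < 53 → go left; 22 < 25 → go left; 22 > 5 → go right; 22 > 13 → go right; 22 > 16 → go right. Place as right child of 16.
Insert 36: 36 < 53 → go left; 36 > 25 → go right; 36 > 29 → go right. Place as right child of 29.
Insert 76: 76 > 53 → go right; 76 > 68 → go right; 76 > 71 → go right. Place as right child of 71.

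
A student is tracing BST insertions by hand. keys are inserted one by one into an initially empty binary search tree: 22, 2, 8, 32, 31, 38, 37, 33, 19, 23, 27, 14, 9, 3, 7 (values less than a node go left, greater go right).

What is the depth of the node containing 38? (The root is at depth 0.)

22: root
2: left child of 22 (depth 1)
8: right child of 2 (depth 2)
32: right child of 22 (depth 1)
31: left child of 32 (depth 2)
38: right child of 32 (depth 2)
37: left child of 38 (depth 3)
33: left child of 37 (depth 4)
19: right child of 8 (depth 3)
23: left child of 31 (depth 3)
27: right child of 23 (depth 4)
14: left child of 19 (depth 4)
9: left child of 14 (depth 5)
3: left child of 8 (depth 3)
7: right child of 3 (depth 4)

Path to 38: 22 → 32 → 38, which is 2 edges.

2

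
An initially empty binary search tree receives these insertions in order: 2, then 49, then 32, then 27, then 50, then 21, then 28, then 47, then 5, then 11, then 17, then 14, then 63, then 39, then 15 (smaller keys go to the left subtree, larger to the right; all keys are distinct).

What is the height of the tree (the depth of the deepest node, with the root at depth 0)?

9

Insert 2: tree is empty, so 2 becomes the root.
Insert 49: 49 > 2 → go right. Place as right child of 2.
Insert 32: 32 > 2 → go right; 32 < 49 → go left. Place as left child of 49.
Insert 27: 27 > 2 → go right; 27 < 49 → go left; 27 < 32 → go left. Place as left child of 32.
Insert 50: 50 > 2 → go right; 50 > 49 → go right. Place as right child of 49.
Insert 21: 21 > 2 → go right; 21 < 49 → go left; 21 < 32 → go left; 21 < 27 → go left. Place as left child of 27.
Insert 28: 28 > 2 → go right; 28 < 49 → go left; 28 < 32 → go left; 28 > 27 → go right. Place as right child of 27.
Insert 47: 47 > 2 → go right; 47 < 49 → go left; 47 > 32 → go right. Place as right child of 32.
Insert 5: 5 > 2 → go right; 5 < 49 → go left; 5 < 32 → go left; 5 < 27 → go left; 5 < 21 → go left. Place as left child of 21.
Insert 11: 11 > 2 → go right; 11 < 49 → go left; 11 < 32 → go left; 11 < 27 → go left; 11 < 21 → go left; 11 > 5 → go right. Place as right child of 5.
Insert 17: 17 > 2 → go right; 17 < 49 → go left; 17 < 32 → go left; 17 < 27 → go left; 17 < 21 → go left; 17 > 5 → go right; 17 > 11 → go right. Place as right child of 11.
Insert 14: 14 > 2 → go right; 14 < 49 → go left; 14 < 32 → go left; 14 < 27 → go left; 14 < 21 → go left; 14 > 5 → go right; 14 > 11 → go right; 14 < 17 → go left. Place as left child of 17.
Insert 63: 63 > 2 → go right; 63 > 49 → go right; 63 > 50 → go right. Place as right child of 50.
Insert 39: 39 > 2 → go right; 39 < 49 → go left; 39 > 32 → go right; 39 < 47 → go left. Place as left child of 47.
Insert 15: 15 > 2 → go right; 15 < 49 → go left; 15 < 32 → go left; 15 < 27 → go left; 15 < 21 → go left; 15 > 5 → go right; 15 > 11 → go right; 15 < 17 → go left; 15 > 14 → go right. Place as right child of 14.

The deepest node is 15 at depth 9.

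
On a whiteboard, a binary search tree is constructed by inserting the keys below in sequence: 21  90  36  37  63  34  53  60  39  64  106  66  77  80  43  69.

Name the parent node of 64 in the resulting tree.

Resulting structure (node: left, right):
  21: L=–, R=90
  90: L=36, R=106
  36: L=34, R=37
  37: L=–, R=63
  63: L=53, R=64
  34: L=–, R=–
  53: L=39, R=60
  60: L=–, R=–
  39: L=–, R=43
  64: L=–, R=66
  106: L=–, R=–
  66: L=–, R=77
  77: L=69, R=80
  80: L=–, R=–
  43: L=–, R=–
  69: L=–, R=–

63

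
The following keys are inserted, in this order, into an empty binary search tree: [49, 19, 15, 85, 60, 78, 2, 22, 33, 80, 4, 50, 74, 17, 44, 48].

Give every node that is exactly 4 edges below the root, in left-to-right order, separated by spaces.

4 44 74 80

49: root
19: left child of 49 (depth 1)
15: left child of 19 (depth 2)
85: right child of 49 (depth 1)
60: left child of 85 (depth 2)
78: right child of 60 (depth 3)
2: left child of 15 (depth 3)
22: right child of 19 (depth 2)
33: right child of 22 (depth 3)
80: right child of 78 (depth 4)
4: right child of 2 (depth 4)
50: left child of 60 (depth 3)
74: left child of 78 (depth 4)
17: right child of 15 (depth 3)
44: right child of 33 (depth 4)
48: right child of 44 (depth 5)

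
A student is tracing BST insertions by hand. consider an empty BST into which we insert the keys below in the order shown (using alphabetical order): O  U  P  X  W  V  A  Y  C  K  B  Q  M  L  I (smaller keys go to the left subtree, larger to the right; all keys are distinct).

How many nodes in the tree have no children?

6

Resulting structure (node: left, right):
  O: L=A, R=U
  U: L=P, R=X
  P: L=–, R=Q
  X: L=W, R=Y
  W: L=V, R=–
  V: L=–, R=–
  A: L=–, R=C
  Y: L=–, R=–
  C: L=B, R=K
  K: L=I, R=M
  B: L=–, R=–
  Q: L=–, R=–
  M: L=L, R=–
  L: L=–, R=–
  I: L=–, R=–

Leaves: B, I, L, Q, V, Y — 6 in total.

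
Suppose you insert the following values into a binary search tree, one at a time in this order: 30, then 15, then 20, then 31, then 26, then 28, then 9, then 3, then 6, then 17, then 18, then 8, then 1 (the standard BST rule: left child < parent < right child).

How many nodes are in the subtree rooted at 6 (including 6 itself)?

2

Insert 30: tree is empty, so 30 becomes the root.
Insert 15: 15 < 30 → go left. Place as left child of 30.
Insert 20: 20 < 30 → go left; 20 > 15 → go right. Place as right child of 15.
Insert 31: 31 > 30 → go right. Place as right child of 30.
Insert 26: 26 < 30 → go left; 26 > 15 → go right; 26 > 20 → go right. Place as right child of 20.
Insert 28: 28 < 30 → go left; 28 > 15 → go right; 28 > 20 → go right; 28 > 26 → go right. Place as right child of 26.
Insert 9: 9 < 30 → go left; 9 < 15 → go left. Place as left child of 15.
Insert 3: 3 < 30 → go left; 3 < 15 → go left; 3 < 9 → go left. Place as left child of 9.
Insert 6: 6 < 30 → go left; 6 < 15 → go left; 6 < 9 → go left; 6 > 3 → go right. Place as right child of 3.
Insert 17: 17 < 30 → go left; 17 > 15 → go right; 17 < 20 → go left. Place as left child of 20.
Insert 18: 18 < 30 → go left; 18 > 15 → go right; 18 < 20 → go left; 18 > 17 → go right. Place as right child of 17.
Insert 8: 8 < 30 → go left; 8 < 15 → go left; 8 < 9 → go left; 8 > 3 → go right; 8 > 6 → go right. Place as right child of 6.
Insert 1: 1 < 30 → go left; 1 < 15 → go left; 1 < 9 → go left; 1 < 3 → go left. Place as left child of 3.

Subtree rooted at 6 contains: 6, 8 — 2 nodes.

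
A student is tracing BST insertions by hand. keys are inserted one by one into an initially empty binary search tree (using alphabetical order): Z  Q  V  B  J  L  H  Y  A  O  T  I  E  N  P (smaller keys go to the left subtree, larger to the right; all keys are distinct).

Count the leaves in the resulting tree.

Insert Z: tree is empty, so Z becomes the root.
Insert Q: Q < Z → go left. Place as left child of Z.
Insert V: V < Z → go left; V > Q → go right. Place as right child of Q.
Insert B: B < Z → go left; B < Q → go left. Place as left child of Q.
Insert J: J < Z → go left; J < Q → go left; J > B → go right. Place as right child of B.
Insert L: L < Z → go left; L < Q → go left; L > B → go right; L > J → go right. Place as right child of J.
Insert H: H < Z → go left; H < Q → go left; H > B → go right; H < J → go left. Place as left child of J.
Insert Y: Y < Z → go left; Y > Q → go right; Y > V → go right. Place as right child of V.
Insert A: A < Z → go left; A < Q → go left; A < B → go left. Place as left child of B.
Insert O: O < Z → go left; O < Q → go left; O > B → go right; O > J → go right; O > L → go right. Place as right child of L.
Insert T: T < Z → go left; T > Q → go right; T < V → go left. Place as left child of V.
Insert I: I < Z → go left; I < Q → go left; I > B → go right; I < J → go left; I > H → go right. Place as right child of H.
Insert E: E < Z → go left; E < Q → go left; E > B → go right; E < J → go left; E < H → go left. Place as left child of H.
Insert N: N < Z → go left; N < Q → go left; N > B → go right; N > J → go right; N > L → go right; N < O → go left. Place as left child of O.
Insert P: P < Z → go left; P < Q → go left; P > B → go right; P > J → go right; P > L → go right; P > O → go right. Place as right child of O.

Leaves: A, E, I, N, P, T, Y — 7 in total.

7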